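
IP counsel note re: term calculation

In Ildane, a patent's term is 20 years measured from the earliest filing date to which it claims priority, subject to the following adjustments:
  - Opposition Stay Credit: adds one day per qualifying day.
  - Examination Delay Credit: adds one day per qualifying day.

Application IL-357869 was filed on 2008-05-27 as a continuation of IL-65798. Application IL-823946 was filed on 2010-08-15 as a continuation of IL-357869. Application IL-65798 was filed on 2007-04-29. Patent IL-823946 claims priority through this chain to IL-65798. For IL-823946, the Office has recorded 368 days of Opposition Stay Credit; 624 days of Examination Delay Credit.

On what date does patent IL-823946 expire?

January 15, 2030

Earliest priority filing: 29 April 2007.
Base term: 29 April 2007 + 20 years → 29 April 2027.
Opposition Stay Credit: +368 days → 1 May 2028.
Examination Delay Credit: +624 days → 15 January 2030.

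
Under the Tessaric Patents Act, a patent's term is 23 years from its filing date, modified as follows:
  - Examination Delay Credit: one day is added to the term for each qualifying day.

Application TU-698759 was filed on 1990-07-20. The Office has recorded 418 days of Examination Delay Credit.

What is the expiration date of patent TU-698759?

September 11, 2014

Base term: filing date + 23 years → 20 July 2013.
Examination Delay Credit: +418 days → 11 September 2014.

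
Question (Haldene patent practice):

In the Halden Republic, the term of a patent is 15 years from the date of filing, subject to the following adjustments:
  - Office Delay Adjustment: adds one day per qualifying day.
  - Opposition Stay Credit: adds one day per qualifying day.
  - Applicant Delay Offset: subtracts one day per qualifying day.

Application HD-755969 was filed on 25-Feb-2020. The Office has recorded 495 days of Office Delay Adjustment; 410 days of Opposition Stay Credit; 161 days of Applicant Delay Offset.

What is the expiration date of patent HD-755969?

2037-03-10

Base term: filing date + 15 years → 25 February 2035.
Office Delay Adjustment: +495 days → 4 July 2036.
Opposition Stay Credit: +410 days → 18 August 2037.
Applicant Delay Offset: −161 days → 10 March 2037.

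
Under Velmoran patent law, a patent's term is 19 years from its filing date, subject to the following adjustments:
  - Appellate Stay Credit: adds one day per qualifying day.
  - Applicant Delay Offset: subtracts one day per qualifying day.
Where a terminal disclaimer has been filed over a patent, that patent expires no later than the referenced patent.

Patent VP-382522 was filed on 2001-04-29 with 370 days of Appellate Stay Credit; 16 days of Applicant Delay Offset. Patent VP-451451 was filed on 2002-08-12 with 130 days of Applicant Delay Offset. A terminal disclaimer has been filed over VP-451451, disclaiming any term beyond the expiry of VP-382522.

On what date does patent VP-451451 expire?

Natural term of VP-451451:
  Base: filing + 19 years → 12 August 2021.
  Applicant Delay Offset: −130 days → 4 April 2021.
Expiry of referenced patent VP-382522:
  Base: filing + 19 years → 29 April 2020.
  Appellate Stay Credit: +370 days → 4 May 2021.
  Applicant Delay Offset: −16 days → 18 April 2021.
Terminal disclaimer: VP-451451 expires on the earlier of 4 April 2021 and 18 April 2021.

2021-04-04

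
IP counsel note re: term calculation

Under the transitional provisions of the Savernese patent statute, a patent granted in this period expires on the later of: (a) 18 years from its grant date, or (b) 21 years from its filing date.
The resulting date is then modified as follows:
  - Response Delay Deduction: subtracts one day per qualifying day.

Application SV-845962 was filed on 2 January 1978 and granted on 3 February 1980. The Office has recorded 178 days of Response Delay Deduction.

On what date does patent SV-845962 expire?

(a) grant + 18 years → 3 February 1998.
(b) filing + 21 years → 2 January 1999.
Later of the two: 2 January 1999.
Response Delay Deduction: −178 days → 8 July 1998.

1998-07-08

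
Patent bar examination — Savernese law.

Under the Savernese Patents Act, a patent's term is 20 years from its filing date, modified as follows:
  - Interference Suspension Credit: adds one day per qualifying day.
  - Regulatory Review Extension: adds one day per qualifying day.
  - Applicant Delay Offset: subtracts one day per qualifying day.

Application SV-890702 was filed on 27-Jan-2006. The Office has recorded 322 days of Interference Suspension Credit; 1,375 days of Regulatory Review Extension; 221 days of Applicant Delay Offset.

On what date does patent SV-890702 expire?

February 11, 2030

Base term: filing date + 20 years → 27 January 2026.
Interference Suspension Credit: +322 days → 15 December 2026.
Regulatory Review Extension: +1375 days → 20 September 2030.
Applicant Delay Offset: −221 days → 11 February 2030.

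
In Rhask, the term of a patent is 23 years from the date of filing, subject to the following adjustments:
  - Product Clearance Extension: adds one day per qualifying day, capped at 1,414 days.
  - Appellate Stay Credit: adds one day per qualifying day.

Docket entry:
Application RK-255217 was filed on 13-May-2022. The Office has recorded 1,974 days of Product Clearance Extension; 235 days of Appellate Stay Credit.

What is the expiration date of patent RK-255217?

November 17, 2049

Base term: filing date + 23 years → 13 May 2045.
Product Clearance Extension: 1974 days claimed exceeds the 1414-day cap, so +1414 days → 27 March 2049.
Appellate Stay Credit: +235 days → 17 November 2049.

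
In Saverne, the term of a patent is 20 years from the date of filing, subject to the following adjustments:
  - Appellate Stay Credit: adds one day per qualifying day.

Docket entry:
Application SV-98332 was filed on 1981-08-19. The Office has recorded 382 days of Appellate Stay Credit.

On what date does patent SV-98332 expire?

2002-09-05

Base term: filing date + 20 years → 19 August 2001.
Appellate Stay Credit: +382 days → 5 September 2002.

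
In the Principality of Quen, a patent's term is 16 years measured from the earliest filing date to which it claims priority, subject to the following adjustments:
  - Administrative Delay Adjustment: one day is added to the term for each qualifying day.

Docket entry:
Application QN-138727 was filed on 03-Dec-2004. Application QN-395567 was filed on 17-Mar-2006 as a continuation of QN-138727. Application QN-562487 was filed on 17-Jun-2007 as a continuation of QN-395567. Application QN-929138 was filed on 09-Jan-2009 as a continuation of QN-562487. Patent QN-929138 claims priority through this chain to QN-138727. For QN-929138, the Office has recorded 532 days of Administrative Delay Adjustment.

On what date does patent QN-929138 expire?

2022-05-19

Earliest priority filing: 3 December 2004.
Base term: 3 December 2004 + 16 years → 3 December 2020.
Administrative Delay Adjustment: +532 days → 19 May 2022.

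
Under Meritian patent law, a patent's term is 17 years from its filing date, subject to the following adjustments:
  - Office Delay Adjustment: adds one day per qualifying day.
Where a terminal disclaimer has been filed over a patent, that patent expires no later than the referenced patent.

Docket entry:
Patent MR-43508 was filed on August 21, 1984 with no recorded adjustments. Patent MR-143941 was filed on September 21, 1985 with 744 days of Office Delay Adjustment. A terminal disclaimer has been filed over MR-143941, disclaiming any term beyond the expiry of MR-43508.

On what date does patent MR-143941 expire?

2001-08-21

Natural term of MR-143941:
  Base: filing + 17 years → 21 September 2002.
  Office Delay Adjustment: +744 days → 4 October 2004.
Expiry of referenced patent MR-43508:
  Base: filing + 17 years → 21 August 2001.
Terminal disclaimer: MR-143941 expires on the earlier of 4 October 2004 and 21 August 2001.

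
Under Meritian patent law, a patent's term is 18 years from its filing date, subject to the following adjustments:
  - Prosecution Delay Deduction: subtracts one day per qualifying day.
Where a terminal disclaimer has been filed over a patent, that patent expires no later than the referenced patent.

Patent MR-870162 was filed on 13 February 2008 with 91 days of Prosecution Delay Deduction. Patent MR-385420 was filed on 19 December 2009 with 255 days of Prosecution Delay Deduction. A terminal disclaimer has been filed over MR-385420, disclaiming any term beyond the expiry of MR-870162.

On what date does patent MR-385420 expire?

Natural term of MR-385420:
  Base: filing + 18 years → 19 December 2027.
  Prosecution Delay Deduction: −255 days → 8 April 2027.
Expiry of referenced patent MR-870162:
  Base: filing + 18 years → 13 February 2026.
  Prosecution Delay Deduction: −91 days → 14 November 2025.
Terminal disclaimer: MR-385420 expires on the earlier of 8 April 2027 and 14 November 2025.

November 14, 2025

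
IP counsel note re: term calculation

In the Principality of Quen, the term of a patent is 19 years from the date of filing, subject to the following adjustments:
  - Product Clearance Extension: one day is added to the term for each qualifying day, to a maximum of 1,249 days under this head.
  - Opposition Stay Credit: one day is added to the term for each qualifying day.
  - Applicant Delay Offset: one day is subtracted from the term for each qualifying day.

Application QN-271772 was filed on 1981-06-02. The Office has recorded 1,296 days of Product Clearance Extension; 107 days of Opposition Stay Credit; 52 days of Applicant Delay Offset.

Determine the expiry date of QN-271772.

Base term: filing date + 19 years → 2 June 2000.
Product Clearance Extension: 1296 days claimed exceeds the 1249-day cap, so +1249 days → 3 November 2003.
Opposition Stay Credit: +107 days → 18 February 2004.
Applicant Delay Offset: −52 days → 28 December 2003.

December 28, 2003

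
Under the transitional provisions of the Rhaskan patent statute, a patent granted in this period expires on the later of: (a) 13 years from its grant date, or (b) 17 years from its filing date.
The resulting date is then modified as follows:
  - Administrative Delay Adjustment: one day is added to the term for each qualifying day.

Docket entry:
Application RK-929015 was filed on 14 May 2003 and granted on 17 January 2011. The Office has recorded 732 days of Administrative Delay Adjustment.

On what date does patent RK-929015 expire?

(a) grant + 13 years → 17 January 2024.
(b) filing + 17 years → 14 May 2020.
Later of the two: 17 January 2024.
Administrative Delay Adjustment: +732 days → 18 January 2026.

January 18, 2026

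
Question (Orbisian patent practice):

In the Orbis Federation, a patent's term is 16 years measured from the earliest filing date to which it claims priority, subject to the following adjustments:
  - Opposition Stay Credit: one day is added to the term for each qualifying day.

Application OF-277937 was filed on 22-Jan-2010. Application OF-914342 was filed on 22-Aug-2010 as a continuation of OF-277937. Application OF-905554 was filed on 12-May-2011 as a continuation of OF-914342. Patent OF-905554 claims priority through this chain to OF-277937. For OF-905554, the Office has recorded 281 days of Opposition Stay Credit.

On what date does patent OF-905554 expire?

Earliest priority filing: 22 January 2010.
Base term: 22 January 2010 + 16 years → 22 January 2026.
Opposition Stay Credit: +281 days → 30 October 2026.

2026-10-30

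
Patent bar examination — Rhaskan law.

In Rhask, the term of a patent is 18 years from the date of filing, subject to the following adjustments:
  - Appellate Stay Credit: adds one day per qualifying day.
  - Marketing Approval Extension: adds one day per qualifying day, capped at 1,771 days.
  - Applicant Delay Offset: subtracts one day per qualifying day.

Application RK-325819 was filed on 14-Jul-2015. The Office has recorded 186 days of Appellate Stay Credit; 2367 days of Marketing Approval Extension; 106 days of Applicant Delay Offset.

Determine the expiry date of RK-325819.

Base term: filing date + 18 years → 14 July 2033.
Appellate Stay Credit: +186 days → 16 January 2034.
Marketing Approval Extension: 2367 days claimed exceeds the 1771-day cap, so +1771 days → 22 November 2038.
Applicant Delay Offset: −106 days → 8 August 2038.

August 8, 2038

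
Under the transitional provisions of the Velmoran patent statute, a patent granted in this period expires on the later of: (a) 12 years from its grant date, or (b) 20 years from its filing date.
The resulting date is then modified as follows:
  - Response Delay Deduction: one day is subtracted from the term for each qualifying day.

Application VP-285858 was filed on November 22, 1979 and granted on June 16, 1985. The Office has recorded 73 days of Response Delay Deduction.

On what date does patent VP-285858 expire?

(a) grant + 12 years → 16 June 1997.
(b) filing + 20 years → 22 November 1999.
Later of the two: 22 November 1999.
Response Delay Deduction: −73 days → 10 September 1999.

1999-09-10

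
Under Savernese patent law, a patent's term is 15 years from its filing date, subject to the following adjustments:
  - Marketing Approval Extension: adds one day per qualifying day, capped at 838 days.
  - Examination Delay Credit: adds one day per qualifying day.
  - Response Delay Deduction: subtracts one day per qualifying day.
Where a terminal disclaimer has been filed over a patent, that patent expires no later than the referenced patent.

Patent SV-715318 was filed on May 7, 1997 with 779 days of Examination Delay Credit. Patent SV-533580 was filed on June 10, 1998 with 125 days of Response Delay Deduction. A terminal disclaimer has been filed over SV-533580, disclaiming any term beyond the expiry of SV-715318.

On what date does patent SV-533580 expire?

Natural term of SV-533580:
  Base: filing + 15 years → 10 June 2013.
  Response Delay Deduction: −125 days → 5 February 2013.
Expiry of referenced patent SV-715318:
  Base: filing + 15 years → 7 May 2012.
  Examination Delay Credit: +779 days → 25 June 2014.
Terminal disclaimer: SV-533580 expires on the earlier of 5 February 2013 and 25 June 2014.

2013-02-05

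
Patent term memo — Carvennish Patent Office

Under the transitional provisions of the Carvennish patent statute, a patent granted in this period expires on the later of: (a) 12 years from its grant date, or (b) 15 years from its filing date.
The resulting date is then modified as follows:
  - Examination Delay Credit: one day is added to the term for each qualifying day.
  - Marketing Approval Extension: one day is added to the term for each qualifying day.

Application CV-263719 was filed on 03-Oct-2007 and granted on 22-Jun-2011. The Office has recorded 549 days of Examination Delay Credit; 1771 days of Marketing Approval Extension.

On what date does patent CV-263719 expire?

(a) grant + 12 years → 22 June 2023.
(b) filing + 15 years → 3 October 2022.
Later of the two: 22 June 2023.
Examination Delay Credit: +549 days → 22 December 2024.
Marketing Approval Extension: +1771 days → 28 October 2029.

2029-10-28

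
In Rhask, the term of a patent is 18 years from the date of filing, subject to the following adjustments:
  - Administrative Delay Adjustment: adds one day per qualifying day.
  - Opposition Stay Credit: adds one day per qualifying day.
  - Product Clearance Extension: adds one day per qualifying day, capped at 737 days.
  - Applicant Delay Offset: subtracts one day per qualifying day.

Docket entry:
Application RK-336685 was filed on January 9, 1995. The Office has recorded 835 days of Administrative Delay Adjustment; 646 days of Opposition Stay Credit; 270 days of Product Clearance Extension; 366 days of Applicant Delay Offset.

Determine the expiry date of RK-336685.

2016-10-25

Base term: filing date + 18 years → 9 January 2013.
Administrative Delay Adjustment: +835 days → 24 April 2015.
Opposition Stay Credit: +646 days → 29 January 2017.
Product Clearance Extension: 270 days (within the 737-day cap) → +270 days → 26 October 2017.
Applicant Delay Offset: −366 days → 25 October 2016.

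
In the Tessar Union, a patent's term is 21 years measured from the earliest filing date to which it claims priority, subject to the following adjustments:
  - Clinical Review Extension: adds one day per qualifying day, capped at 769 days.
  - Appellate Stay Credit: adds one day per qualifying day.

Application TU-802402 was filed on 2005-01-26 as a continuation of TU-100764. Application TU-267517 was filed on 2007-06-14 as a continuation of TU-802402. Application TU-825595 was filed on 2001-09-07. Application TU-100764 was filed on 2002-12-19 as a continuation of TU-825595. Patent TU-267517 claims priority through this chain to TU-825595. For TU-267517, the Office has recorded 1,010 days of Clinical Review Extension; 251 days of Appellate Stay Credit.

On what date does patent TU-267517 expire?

June 23, 2025

Earliest priority filing: 7 September 2001.
Base term: 7 September 2001 + 21 years → 7 September 2022.
Clinical Review Extension: 1010 days claimed exceeds the 769-day cap, so +769 days → 15 October 2024.
Appellate Stay Credit: +251 days → 23 June 2025.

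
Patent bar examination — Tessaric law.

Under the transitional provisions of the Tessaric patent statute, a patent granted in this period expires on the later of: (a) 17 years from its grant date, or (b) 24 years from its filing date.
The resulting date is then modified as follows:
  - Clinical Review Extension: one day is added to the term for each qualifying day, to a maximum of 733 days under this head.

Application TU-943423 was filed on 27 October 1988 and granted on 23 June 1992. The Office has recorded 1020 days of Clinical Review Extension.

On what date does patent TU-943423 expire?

(a) grant + 17 years → 23 June 2009.
(b) filing + 24 years → 27 October 2012.
Later of the two: 27 October 2012.
Clinical Review Extension: 1020 days claimed exceeds the 733-day cap, so +733 days → 30 October 2014.

2014-10-30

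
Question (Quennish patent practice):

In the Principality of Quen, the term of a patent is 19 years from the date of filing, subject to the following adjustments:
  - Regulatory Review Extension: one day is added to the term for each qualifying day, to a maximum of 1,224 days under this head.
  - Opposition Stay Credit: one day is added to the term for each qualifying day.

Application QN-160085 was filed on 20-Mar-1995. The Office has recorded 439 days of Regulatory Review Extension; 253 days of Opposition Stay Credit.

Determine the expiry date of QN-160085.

February 10, 2016

Base term: filing date + 19 years → 20 March 2014.
Regulatory Review Extension: 439 days (within the 1224-day cap) → +439 days → 2 June 2015.
Opposition Stay Credit: +253 days → 10 February 2016.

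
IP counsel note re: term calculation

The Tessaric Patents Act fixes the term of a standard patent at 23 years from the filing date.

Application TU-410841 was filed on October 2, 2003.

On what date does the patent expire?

Filing date + 23 years → 2 October 2026.

2026-10-02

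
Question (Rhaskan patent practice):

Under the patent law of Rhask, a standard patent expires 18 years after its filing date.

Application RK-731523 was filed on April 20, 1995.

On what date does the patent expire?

Filing date + 18 years → 20 April 2013.

2013-04-20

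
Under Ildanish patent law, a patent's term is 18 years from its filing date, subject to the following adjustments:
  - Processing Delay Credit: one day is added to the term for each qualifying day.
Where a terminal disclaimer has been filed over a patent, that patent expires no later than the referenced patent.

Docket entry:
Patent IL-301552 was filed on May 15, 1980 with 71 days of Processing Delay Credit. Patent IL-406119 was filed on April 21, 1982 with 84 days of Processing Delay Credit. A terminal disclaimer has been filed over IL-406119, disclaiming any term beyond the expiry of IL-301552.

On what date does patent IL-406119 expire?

July 25, 1998

Natural term of IL-406119:
  Base: filing + 18 years → 21 April 2000.
  Processing Delay Credit: +84 days → 14 July 2000.
Expiry of referenced patent IL-301552:
  Base: filing + 18 years → 15 May 1998.
  Processing Delay Credit: +71 days → 25 July 1998.
Terminal disclaimer: IL-406119 expires on the earlier of 14 July 2000 and 25 July 1998.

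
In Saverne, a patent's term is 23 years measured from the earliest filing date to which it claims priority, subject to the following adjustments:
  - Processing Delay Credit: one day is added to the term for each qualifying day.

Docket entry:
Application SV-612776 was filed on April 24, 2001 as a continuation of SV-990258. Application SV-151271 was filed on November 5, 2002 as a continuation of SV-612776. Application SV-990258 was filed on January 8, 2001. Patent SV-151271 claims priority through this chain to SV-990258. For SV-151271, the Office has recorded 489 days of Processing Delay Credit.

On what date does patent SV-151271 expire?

Earliest priority filing: 8 January 2001.
Base term: 8 January 2001 + 23 years → 8 January 2024.
Processing Delay Credit: +489 days → 11 May 2025.

2025-05-11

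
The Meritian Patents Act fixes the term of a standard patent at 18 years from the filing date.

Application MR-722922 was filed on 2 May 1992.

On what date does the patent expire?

2010-05-02

Filing date + 18 years → 2 May 2010.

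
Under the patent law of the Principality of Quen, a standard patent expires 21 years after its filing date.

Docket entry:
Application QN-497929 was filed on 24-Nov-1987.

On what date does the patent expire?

2008-11-24

Filing date + 21 years → 24 November 2008.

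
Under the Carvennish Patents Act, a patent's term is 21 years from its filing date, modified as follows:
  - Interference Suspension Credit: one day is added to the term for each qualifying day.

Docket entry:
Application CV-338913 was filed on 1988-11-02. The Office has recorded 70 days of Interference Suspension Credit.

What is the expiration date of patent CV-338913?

Base term: filing date + 21 years → 2 November 2009.
Interference Suspension Credit: +70 days → 11 January 2010.

2010-01-11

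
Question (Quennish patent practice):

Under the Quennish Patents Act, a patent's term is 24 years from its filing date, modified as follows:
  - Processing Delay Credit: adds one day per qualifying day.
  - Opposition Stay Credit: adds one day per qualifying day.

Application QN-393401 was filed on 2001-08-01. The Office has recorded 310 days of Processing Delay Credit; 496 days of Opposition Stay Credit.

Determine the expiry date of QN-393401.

2027-10-16

Base term: filing date + 24 years → 1 August 2025.
Processing Delay Credit: +310 days → 7 June 2026.
Opposition Stay Credit: +496 days → 16 October 2027.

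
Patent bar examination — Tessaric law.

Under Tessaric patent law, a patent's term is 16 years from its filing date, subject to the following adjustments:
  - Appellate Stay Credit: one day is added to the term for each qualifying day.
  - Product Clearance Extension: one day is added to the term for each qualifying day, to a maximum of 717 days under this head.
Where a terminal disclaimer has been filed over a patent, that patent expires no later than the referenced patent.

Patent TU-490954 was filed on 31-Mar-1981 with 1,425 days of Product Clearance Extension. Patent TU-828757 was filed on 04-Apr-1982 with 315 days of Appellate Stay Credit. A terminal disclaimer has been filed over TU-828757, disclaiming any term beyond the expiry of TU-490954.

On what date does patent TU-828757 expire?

Natural term of TU-828757:
  Base: filing + 16 years → 4 April 1998.
  Appellate Stay Credit: +315 days → 13 February 1999.
Expiry of referenced patent TU-490954:
  Base: filing + 16 years → 31 March 1997.
  Product Clearance Extension: 1425 days claimed exceeds the 717-day cap, so +717 days → 18 March 1999.
Terminal disclaimer: TU-828757 expires on the earlier of 13 February 1999 and 18 March 1999.

1999-02-13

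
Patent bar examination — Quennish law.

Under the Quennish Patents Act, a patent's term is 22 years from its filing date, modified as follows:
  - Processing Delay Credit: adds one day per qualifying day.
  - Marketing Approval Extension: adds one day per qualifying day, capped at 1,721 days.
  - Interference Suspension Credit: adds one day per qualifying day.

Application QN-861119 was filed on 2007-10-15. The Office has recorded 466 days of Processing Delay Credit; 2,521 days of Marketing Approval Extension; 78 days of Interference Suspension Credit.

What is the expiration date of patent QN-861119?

Base term: filing date + 22 years → 15 October 2029.
Processing Delay Credit: +466 days → 24 January 2031.
Marketing Approval Extension: 2521 days claimed exceeds the 1721-day cap, so +1721 days → 11 October 2035.
Interference Suspension Credit: +78 days → 28 December 2035.

December 28, 2035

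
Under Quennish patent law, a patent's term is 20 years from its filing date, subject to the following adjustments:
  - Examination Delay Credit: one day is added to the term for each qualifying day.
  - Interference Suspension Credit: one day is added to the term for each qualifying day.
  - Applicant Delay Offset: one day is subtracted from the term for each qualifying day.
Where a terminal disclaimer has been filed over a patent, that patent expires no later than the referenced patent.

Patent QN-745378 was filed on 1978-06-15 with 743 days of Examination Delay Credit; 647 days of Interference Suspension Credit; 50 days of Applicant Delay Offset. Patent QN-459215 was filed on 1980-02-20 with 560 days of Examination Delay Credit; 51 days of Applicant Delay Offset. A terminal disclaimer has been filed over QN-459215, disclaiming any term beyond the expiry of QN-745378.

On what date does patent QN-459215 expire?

2001-07-13

Natural term of QN-459215:
  Base: filing + 20 years → 20 February 2000.
  Examination Delay Credit: +560 days → 2 September 2001.
  Applicant Delay Offset: −51 days → 13 July 2001.
Expiry of referenced patent QN-745378:
  Base: filing + 20 years → 15 June 1998.
  Examination Delay Credit: +743 days → 27 June 2000.
  Interference Suspension Credit: +647 days → 5 April 2002.
  Applicant Delay Offset: −50 days → 14 February 2002.
Terminal disclaimer: QN-459215 expires on the earlier of 13 July 2001 and 14 February 2002.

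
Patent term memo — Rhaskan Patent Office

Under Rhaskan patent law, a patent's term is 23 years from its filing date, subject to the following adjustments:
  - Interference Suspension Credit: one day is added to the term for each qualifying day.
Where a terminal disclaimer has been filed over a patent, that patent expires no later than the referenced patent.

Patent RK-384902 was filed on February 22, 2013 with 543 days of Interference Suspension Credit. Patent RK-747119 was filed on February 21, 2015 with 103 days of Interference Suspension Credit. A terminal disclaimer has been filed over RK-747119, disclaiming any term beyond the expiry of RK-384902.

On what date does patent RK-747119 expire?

Natural term of RK-747119:
  Base: filing + 23 years → 21 February 2038.
  Interference Suspension Credit: +103 days → 4 June 2038.
Expiry of referenced patent RK-384902:
  Base: filing + 23 years → 22 February 2036.
  Interference Suspension Credit: +543 days → 18 August 2037.
Terminal disclaimer: RK-747119 expires on the earlier of 4 June 2038 and 18 August 2037.

August 18, 2037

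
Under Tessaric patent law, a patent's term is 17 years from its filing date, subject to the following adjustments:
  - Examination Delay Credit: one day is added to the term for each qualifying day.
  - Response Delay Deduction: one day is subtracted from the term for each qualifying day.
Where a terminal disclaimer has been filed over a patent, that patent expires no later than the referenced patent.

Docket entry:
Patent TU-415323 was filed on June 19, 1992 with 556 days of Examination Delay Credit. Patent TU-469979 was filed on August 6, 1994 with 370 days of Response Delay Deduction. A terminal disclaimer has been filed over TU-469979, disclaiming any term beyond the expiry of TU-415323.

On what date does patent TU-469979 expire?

Natural term of TU-469979:
  Base: filing + 17 years → 6 August 2011.
  Response Delay Deduction: −370 days → 1 August 2010.
Expiry of referenced patent TU-415323:
  Base: filing + 17 years → 19 June 2009.
  Examination Delay Credit: +556 days → 27 December 2010.
Terminal disclaimer: TU-469979 expires on the earlier of 1 August 2010 and 27 December 2010.

2010-08-01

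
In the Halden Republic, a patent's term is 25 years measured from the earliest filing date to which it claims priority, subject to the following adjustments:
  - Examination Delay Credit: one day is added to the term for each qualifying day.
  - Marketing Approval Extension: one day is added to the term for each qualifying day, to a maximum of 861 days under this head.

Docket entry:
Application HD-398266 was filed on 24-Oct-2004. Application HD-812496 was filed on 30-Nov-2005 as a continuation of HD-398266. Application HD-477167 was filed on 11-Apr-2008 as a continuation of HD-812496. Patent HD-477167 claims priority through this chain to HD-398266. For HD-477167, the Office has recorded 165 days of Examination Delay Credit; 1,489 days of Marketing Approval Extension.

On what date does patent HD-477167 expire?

2032-08-15

Earliest priority filing: 24 October 2004.
Base term: 24 October 2004 + 25 years → 24 October 2029.
Examination Delay Credit: +165 days → 7 April 2030.
Marketing Approval Extension: 1489 days claimed exceeds the 861-day cap, so +861 days → 15 August 2032.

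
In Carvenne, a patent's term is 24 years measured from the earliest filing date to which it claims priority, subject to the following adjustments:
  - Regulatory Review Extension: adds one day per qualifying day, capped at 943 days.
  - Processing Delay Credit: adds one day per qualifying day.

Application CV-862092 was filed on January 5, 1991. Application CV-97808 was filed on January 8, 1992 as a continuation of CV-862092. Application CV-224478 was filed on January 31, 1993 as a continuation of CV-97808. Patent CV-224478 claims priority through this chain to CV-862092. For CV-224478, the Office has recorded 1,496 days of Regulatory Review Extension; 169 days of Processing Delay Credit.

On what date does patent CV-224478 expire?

Earliest priority filing: 5 January 1991.
Base term: 5 January 1991 + 24 years → 5 January 2015.
Regulatory Review Extension: 1496 days claimed exceeds the 943-day cap, so +943 days → 5 August 2017.
Processing Delay Credit: +169 days → 21 January 2018.

2018-01-21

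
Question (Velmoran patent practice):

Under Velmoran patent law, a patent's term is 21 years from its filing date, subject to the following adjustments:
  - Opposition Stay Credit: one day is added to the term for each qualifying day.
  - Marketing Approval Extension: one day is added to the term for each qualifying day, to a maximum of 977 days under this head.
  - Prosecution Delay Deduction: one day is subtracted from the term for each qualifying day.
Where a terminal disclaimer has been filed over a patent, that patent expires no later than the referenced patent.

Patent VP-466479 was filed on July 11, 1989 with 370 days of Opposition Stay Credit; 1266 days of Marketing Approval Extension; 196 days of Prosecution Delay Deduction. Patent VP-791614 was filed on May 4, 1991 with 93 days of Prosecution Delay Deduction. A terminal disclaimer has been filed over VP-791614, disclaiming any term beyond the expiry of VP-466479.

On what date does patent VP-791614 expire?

2012-02-01

Natural term of VP-791614:
  Base: filing + 21 years → 4 May 2012.
  Prosecution Delay Deduction: −93 days → 1 February 2012.
Expiry of referenced patent VP-466479:
  Base: filing + 21 years → 11 July 2010.
  Opposition Stay Credit: +370 days → 16 July 2011.
  Marketing Approval Extension: 1266 days claimed exceeds the 977-day cap, so +977 days → 19 March 2014.
  Prosecution Delay Deduction: −196 days → 4 September 2013.
Terminal disclaimer: VP-791614 expires on the earlier of 1 February 2012 and 4 September 2013.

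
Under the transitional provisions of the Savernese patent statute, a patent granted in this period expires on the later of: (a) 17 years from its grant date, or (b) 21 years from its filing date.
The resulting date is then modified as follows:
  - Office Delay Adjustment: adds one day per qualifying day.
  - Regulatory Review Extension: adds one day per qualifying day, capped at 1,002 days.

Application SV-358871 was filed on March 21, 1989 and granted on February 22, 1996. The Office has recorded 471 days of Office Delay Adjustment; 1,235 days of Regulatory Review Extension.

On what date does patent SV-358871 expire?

(a) grant + 17 years → 22 February 2013.
(b) filing + 21 years → 21 March 2010.
Later of the two: 22 February 2013.
Office Delay Adjustment: +471 days → 8 June 2014.
Regulatory Review Extension: 1235 days claimed exceeds the 1002-day cap, so +1002 days → 6 March 2017.

2017-03-06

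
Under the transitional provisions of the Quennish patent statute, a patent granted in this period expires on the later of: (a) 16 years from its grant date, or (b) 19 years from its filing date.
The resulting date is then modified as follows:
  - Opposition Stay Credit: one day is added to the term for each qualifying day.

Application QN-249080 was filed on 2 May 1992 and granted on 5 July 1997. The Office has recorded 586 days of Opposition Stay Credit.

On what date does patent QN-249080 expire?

2015-02-11

(a) grant + 16 years → 5 July 2013.
(b) filing + 19 years → 2 May 2011.
Later of the two: 5 July 2013.
Opposition Stay Credit: +586 days → 11 February 2015.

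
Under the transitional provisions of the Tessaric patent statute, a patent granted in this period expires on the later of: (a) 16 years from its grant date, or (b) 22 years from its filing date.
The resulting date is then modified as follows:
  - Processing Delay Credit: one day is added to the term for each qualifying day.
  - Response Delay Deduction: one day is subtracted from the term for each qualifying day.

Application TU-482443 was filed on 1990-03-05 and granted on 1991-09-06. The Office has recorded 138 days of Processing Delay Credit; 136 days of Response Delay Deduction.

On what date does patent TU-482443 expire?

(a) grant + 16 years → 6 September 2007.
(b) filing + 22 years → 5 March 2012.
Later of the two: 5 March 2012.
Processing Delay Credit: +138 days → 21 July 2012.
Response Delay Deduction: −136 days → 7 March 2012.

2012-03-07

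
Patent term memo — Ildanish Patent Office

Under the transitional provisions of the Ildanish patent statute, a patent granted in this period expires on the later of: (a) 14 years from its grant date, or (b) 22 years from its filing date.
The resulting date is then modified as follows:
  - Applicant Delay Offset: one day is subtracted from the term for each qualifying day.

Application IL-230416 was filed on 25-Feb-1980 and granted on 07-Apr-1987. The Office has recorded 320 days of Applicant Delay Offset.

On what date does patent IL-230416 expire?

(a) grant + 14 years → 7 April 2001.
(b) filing + 22 years → 25 February 2002.
Later of the two: 25 February 2002.
Applicant Delay Offset: −320 days → 11 April 2001.

April 11, 2001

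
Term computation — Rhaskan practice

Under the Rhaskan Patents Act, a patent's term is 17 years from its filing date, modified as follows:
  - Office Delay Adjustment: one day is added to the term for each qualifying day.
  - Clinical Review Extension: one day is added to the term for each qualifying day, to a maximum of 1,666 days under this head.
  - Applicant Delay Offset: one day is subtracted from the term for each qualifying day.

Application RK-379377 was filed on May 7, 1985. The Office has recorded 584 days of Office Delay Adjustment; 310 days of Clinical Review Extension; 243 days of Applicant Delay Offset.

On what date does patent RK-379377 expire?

Base term: filing date + 17 years → 7 May 2002.
Office Delay Adjustment: +584 days → 12 December 2003.
Clinical Review Extension: 310 days (within the 1666-day cap) → +310 days → 17 October 2004.
Applicant Delay Offset: −243 days → 17 February 2004.

2004-02-17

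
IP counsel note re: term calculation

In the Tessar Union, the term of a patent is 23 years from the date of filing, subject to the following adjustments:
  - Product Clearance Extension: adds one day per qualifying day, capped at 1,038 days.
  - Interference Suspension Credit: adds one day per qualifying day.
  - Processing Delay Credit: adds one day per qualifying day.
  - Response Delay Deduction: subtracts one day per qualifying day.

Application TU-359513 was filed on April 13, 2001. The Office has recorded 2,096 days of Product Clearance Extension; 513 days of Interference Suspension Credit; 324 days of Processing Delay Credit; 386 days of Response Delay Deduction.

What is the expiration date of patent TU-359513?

May 11, 2028

Base term: filing date + 23 years → 13 April 2024.
Product Clearance Extension: 2096 days claimed exceeds the 1038-day cap, so +1038 days → 15 February 2027.
Interference Suspension Credit: +513 days → 12 July 2028.
Processing Delay Credit: +324 days → 1 June 2029.
Response Delay Deduction: −386 days → 11 May 2028.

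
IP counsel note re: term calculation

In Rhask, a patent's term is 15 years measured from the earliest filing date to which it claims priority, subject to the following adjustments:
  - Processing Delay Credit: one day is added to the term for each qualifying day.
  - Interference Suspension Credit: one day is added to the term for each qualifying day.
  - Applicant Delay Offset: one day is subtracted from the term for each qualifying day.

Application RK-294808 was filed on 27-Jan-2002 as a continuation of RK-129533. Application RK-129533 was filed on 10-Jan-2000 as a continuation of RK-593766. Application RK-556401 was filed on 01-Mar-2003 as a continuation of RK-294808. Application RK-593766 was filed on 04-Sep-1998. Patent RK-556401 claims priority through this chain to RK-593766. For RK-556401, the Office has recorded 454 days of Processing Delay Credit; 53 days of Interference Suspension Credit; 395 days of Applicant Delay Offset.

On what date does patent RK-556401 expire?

December 25, 2013

Earliest priority filing: 4 September 1998.
Base term: 4 September 1998 + 15 years → 4 September 2013.
Processing Delay Credit: +454 days → 2 December 2014.
Interference Suspension Credit: +53 days → 24 January 2015.
Applicant Delay Offset: −395 days → 25 December 2013.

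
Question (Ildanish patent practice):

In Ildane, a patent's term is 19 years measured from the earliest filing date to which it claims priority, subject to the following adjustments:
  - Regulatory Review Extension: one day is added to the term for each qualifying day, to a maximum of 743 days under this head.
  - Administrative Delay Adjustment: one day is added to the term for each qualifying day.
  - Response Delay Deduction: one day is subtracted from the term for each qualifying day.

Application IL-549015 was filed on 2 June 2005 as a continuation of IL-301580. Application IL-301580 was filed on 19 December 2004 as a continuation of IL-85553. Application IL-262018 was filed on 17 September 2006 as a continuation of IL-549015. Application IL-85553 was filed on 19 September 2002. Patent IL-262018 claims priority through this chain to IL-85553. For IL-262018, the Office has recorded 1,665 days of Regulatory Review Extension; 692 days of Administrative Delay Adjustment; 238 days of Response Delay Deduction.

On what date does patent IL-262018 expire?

Earliest priority filing: 19 September 2002.
Base term: 19 September 2002 + 19 years → 19 September 2021.
Regulatory Review Extension: 1665 days claimed exceeds the 743-day cap, so +743 days → 2 October 2023.
Administrative Delay Adjustment: +692 days → 24 August 2025.
Response Delay Deduction: −238 days → 29 December 2024.

2024-12-29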